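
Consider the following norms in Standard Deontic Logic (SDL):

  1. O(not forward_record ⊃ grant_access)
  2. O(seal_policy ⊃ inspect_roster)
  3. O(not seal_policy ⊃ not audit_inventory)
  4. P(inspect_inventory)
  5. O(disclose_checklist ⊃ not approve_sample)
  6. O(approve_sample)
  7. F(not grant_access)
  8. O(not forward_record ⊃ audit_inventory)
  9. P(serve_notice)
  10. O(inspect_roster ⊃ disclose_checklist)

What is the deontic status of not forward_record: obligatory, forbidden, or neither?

Premise 6 gives O(approve_sample).
Premise 5 is O(disclose_checklist ⊃ not approve_sample); contrapositively O(approve_sample ⊃ not disclose_checklist). Since O(approve_sample) holds, K gives O(not disclose_checklist).
The contrapositive of premise 10 (O(inspect_roster ⊃ disclose_checklist)) is O(not disclose_checklist ⊃ not inspect_roster), and O(not disclose_checklist) is already established, so O(not inspect_roster).
Premise 2, O(seal_policy ⊃ inspect_roster), contraposes to O(not inspect_roster ⊃ not seal_policy); with O(not inspect_roster) we get O(not seal_policy).
With premise 3, O(not seal_policy ⊃ not audit_inventory), the K-axiom yields O(not audit_inventory).
Premise 8, O(not forward_record ⊃ audit_inventory), contraposes to O(not audit_inventory ⊃ forward_record); with O(not audit_inventory) we get O(forward_record).
Premises 1, 4, 7, 9 do not contribute to this derivation.
Thus O(forward_record), which is F(not forward_record): not forward_record is forbidden.

Forbidden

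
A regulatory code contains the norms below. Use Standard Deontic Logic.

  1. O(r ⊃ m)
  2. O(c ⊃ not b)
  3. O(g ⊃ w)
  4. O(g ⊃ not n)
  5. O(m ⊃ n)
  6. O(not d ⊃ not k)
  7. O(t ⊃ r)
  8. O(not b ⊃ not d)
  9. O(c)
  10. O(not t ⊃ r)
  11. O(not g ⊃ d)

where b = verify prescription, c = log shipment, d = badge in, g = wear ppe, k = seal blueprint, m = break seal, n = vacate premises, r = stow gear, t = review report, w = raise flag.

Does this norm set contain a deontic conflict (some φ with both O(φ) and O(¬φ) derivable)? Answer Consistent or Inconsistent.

Inconsistent

Premises 7 and 10 cover both cases: O(t ⊃ r) and O(not t ⊃ r). Since t ∨ not t is a tautology, O(r) follows.
From O(r) and premise 1, O(r ⊃ m), we obtain O(m).
With premise 5, O(m ⊃ n), the K-axiom yields O(n).
The contrapositive of premise 4 (O(g ⊃ not n)) is O(n ⊃ not g), and O(n) is already established, so O(not g).
With premise 11, O(not g ⊃ d), the K-axiom yields O(d).
The contrapositive of premise 8 (O(not b ⊃ not d)) is O(d ⊃ b), and O(d) is already established, so O(b).
The contrapositive of premise 2 (O(c ⊃ not b)) is O(b ⊃ not c), and O(b) is already established, so O(not c).
However, premise 9 gives O(c).
We now have both O(not c) and O(c) — c is simultaneously obligatory and forbidden, violating the D-axiom.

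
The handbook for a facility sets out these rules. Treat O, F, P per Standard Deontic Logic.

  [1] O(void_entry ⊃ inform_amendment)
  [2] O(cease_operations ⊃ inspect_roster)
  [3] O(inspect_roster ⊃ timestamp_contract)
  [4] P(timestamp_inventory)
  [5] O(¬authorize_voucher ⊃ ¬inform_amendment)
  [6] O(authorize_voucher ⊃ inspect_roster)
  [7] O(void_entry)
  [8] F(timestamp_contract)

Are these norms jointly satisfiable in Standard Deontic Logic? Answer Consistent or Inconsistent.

Inconsistent

Premise 7 gives O(void_entry).
Applying K to premise 1 (O(void_entry ⊃ inform_amendment)) and O(void_entry) yields O(inform_amendment).
Premise 5, O(¬authorize_voucher ⊃ ¬inform_amendment), contraposes to O(inform_amendment ⊃ authorize_voucher); with O(inform_amendment) we get O(authorize_voucher).
From O(authorize_voucher) and premise 6, O(authorize_voucher ⊃ inspect_roster), we obtain O(inspect_roster).
Premise 3 is O(inspect_roster ⊃ timestamp_contract); since O(inspect_roster), deontic closure gives O(timestamp_contract).
Yet premise 8 is F(timestamp_contract), i.e. O(¬timestamp_contract).
We now have both O(timestamp_contract) and O(¬timestamp_contract) — timestamp_contract is simultaneously obligatory and forbidden, violating the D-axiom.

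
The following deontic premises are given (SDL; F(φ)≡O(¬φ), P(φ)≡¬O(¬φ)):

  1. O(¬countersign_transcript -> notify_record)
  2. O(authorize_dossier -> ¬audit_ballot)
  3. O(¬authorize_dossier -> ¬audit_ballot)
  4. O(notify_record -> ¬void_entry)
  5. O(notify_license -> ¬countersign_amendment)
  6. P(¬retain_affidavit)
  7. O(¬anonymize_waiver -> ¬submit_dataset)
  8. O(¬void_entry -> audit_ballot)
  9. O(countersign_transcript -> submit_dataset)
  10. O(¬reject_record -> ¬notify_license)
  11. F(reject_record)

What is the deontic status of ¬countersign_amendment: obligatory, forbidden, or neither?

Neither

Premise 5 is O(notify_license -> ¬countersign_amendment), but O(notify_license) is not derivable from the premises, so it does not yield O(¬countersign_amendment).
No premise or chain of K-axiom applications forces O(¬countersign_amendment), and none forces O(countersign_amendment). So ¬countersign_amendment is neither obligatory nor forbidden under these norms.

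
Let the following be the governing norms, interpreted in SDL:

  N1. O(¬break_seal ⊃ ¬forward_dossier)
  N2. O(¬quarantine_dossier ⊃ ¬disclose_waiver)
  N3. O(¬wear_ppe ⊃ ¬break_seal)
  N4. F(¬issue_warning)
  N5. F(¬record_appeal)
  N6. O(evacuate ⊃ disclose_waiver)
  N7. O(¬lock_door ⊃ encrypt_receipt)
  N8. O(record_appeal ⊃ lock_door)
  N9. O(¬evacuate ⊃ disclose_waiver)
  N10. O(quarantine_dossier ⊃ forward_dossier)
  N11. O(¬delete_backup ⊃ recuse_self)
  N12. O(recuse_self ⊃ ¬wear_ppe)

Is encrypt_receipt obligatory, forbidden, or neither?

Premise 7 is O(¬lock_door ⊃ encrypt_receipt), but O(¬lock_door) is not derivable from the premises, so it does not yield O(encrypt_receipt).
No premise or chain of K-axiom applications forces O(encrypt_receipt), and none forces O(¬encrypt_receipt). So encrypt_receipt is neither obligatory nor forbidden under these norms.

Neither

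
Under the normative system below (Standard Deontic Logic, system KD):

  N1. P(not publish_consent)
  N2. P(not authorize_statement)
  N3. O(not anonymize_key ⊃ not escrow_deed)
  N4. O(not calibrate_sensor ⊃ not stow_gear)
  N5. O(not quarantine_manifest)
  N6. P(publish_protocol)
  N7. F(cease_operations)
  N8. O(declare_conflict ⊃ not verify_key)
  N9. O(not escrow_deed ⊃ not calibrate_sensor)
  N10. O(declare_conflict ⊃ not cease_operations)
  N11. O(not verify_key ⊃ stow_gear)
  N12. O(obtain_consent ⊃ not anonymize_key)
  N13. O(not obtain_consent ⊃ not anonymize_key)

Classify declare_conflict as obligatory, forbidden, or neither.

Forbidden

By case analysis on obtain_consent: premise 12 gives O(obtain_consent ⊃ not anonymize_key) and premise 13 gives O(not obtain_consent ⊃ not anonymize_key), so O(not anonymize_key) either way.
From O(not anonymize_key) and premise 3, O(not anonymize_key ⊃ not escrow_deed), we obtain O(not escrow_deed).
Applying K to premise 9 (O(not escrow_deed ⊃ not calibrate_sensor)) and O(not escrow_deed) yields O(not calibrate_sensor).
With premise 4, O(not calibrate_sensor ⊃ not stow_gear), the K-axiom yields O(not stow_gear).
Premise 11 is O(not verify_key ⊃ stow_gear); contrapositively O(not stow_gear ⊃ verify_key). Since O(not stow_gear) holds, K gives O(verify_key).
Premise 8 is O(declare_conflict ⊃ not verify_key); contrapositively O(verify_key ⊃ not declare_conflict). Since O(verify_key) holds, K gives O(not declare_conflict).
Premises 1, 2, 5, 6, 7, 10 do not contribute to this derivation.
Thus O(not declare_conflict), which is F(declare_conflict): declare_conflict is forbidden.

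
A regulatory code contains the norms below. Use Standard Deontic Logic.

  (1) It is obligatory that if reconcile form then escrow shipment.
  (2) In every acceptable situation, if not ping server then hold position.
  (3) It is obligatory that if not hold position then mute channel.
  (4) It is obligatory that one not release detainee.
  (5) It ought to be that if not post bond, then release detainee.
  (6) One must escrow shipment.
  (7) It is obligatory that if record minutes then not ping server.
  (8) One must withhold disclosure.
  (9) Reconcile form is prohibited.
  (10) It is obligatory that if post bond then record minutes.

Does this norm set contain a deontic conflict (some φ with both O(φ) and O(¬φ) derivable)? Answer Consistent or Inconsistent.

Premise 1 is O(reconcile_form → escrow_shipment); even if O(escrow_shipment) held, inferring O(reconcile_form) would be affirming the consequent — invalid.
So O(reconcile_form) is not derivable, and the apparent clash with O(¬reconcile_form) does not arise.
A world satisfying every obligation exists (e.g. escrow_shipment=true, hold_position=true, mute_channel=false, ping_server=false, post_bond=true, reconcile_form=false, record_minutes=true, release_detainee=false, withhold_disclosure=true); no atom is both obligatory and forbidden, so the set is consistent.

Consistent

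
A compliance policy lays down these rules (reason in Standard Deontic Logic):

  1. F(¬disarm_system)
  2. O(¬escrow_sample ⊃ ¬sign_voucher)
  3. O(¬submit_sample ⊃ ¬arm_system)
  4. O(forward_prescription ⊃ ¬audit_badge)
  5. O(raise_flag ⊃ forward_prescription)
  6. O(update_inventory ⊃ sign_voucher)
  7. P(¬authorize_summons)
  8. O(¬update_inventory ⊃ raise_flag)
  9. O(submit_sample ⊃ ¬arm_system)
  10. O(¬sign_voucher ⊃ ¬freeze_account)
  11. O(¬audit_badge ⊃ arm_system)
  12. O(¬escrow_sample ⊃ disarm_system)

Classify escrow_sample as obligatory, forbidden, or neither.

Obligatory

By case analysis on ¬submit_sample: premise 3 gives O(¬submit_sample ⊃ ¬arm_system) and premise 9 gives O(submit_sample ⊃ ¬arm_system), so O(¬arm_system) either way.
Premise 11 is O(¬audit_badge ⊃ arm_system); contrapositively O(¬arm_system ⊃ audit_badge). Since O(¬arm_system) holds, K gives O(audit_badge).
Premise 4 is O(forward_prescription ⊃ ¬audit_badge); contrapositively O(audit_badge ⊃ ¬forward_prescription). Since O(audit_badge) holds, K gives O(¬forward_prescription).
Premise 5 is O(raise_flag ⊃ forward_prescription); contrapositively O(¬forward_prescription ⊃ ¬raise_flag). Since O(¬forward_prescription) holds, K gives O(¬raise_flag).
The contrapositive of premise 8 (O(¬update_inventory ⊃ raise_flag)) is O(¬raise_flag ⊃ update_inventory), and O(¬raise_flag) is already established, so O(update_inventory).
Applying K to premise 6 (O(update_inventory ⊃ sign_voucher)) and O(update_inventory) yields O(sign_voucher).
Premise 2, O(¬escrow_sample ⊃ ¬sign_voucher), contraposes to O(sign_voucher ⊃ escrow_sample); with O(sign_voucher) we get O(escrow_sample).
Premises 1, 7, 10, 12 do not contribute to this derivation.
Hence escrow_sample is obligatory.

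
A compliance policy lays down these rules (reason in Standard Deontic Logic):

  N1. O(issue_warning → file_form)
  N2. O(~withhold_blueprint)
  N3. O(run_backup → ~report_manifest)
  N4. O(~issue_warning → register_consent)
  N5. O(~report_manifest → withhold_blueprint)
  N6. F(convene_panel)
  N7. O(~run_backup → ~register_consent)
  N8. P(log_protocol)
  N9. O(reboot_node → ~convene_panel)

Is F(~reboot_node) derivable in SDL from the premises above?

Premise 9 is O(reboot_node → ~convene_panel); even if O(~convene_panel) held, inferring O(reboot_node) would be affirming the consequent — invalid.
No other premise forces O(reboot_node). An ideal world satisfying every premise can still have ~reboot_node true, so F(~reboot_node) is not derivable.

No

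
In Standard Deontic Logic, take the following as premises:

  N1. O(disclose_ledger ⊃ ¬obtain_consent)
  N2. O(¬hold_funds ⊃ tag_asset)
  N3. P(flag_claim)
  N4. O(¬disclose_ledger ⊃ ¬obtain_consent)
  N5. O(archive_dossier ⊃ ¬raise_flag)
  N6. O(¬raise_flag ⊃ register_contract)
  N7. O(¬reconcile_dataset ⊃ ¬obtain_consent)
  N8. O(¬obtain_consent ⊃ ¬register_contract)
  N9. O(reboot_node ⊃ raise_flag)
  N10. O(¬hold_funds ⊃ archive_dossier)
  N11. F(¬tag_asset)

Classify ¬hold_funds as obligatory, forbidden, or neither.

Premises 1 and 4 are O(disclose_ledger ⊃ ¬obtain_consent) and O(¬disclose_ledger ⊃ ¬obtain_consent); every ideal world satisfies disclose_ledger or ¬disclose_ledger, so in either case ¬obtain_consent holds — hence O(¬obtain_consent).
Premise 8 is O(¬obtain_consent ⊃ ¬register_contract); since O(¬obtain_consent), deontic closure gives O(¬register_contract).
Premise 6 is O(¬raise_flag ⊃ register_contract); contrapositively O(¬register_contract ⊃ raise_flag). Since O(¬register_contract) holds, K gives O(raise_flag).
Premise 5, O(archive_dossier ⊃ ¬raise_flag), contraposes to O(raise_flag ⊃ ¬archive_dossier); with O(raise_flag) we get O(¬archive_dossier).
Premise 10 is O(¬hold_funds ⊃ archive_dossier); contrapositively O(¬archive_dossier ⊃ hold_funds). Since O(¬archive_dossier) holds, K gives O(hold_funds).
Premises 2, 3, 7, 9, 11 do not contribute to this derivation.
Thus O(hold_funds), which is F(¬hold_funds): ¬hold_funds is forbidden.

Forbidden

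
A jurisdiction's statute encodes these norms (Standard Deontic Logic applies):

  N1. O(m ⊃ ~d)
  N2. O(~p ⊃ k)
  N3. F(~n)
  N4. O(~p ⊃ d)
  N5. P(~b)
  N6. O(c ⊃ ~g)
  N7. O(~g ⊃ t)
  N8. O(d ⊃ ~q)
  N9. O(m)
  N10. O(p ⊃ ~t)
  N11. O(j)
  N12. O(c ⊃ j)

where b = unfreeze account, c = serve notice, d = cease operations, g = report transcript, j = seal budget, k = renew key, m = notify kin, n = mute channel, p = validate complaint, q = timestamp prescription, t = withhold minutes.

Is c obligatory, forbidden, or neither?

Forbidden

Premise 9 gives O(m).
From O(m) and premise 1, O(m ⊃ ~d), we obtain O(~d).
Premise 4 is O(~p ⊃ d); contrapositively O(~d ⊃ p). Since O(~d) holds, K gives O(p).
With premise 10, O(p ⊃ ~t), the K-axiom yields O(~t).
The contrapositive of premise 7 (O(~g ⊃ t)) is O(~t ⊃ g), and O(~t) is already established, so O(g).
Premise 6, O(c ⊃ ~g), contraposes to O(g ⊃ ~c); with O(g) we get O(~c).
Premises 2, 3, 5, 8, 11, 12 do not contribute to this derivation.
Thus O(~c), which is F(c): c is forbidden.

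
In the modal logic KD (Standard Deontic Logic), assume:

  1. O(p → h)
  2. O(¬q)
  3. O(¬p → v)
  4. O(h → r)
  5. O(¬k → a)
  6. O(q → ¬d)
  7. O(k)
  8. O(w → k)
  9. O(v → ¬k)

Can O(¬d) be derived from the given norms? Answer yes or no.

Premise 6 is O(q → ¬d), but O(q) is not derivable from the premises, so it does not yield O(¬d).
No other premise forces O(¬d). An ideal world satisfying every premise can still have ¬d false, so O(¬d) is not derivable.

No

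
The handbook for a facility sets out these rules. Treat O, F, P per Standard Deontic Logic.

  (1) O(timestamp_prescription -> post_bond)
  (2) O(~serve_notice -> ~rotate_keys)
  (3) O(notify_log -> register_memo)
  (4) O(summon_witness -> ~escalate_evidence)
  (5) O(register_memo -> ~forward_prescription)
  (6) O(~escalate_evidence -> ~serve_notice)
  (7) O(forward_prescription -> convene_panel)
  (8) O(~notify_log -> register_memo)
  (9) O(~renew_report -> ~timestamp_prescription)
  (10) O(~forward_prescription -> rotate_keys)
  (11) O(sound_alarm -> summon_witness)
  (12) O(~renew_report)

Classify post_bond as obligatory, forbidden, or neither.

Premise 1 is O(timestamp_prescription -> post_bond), but O(timestamp_prescription) is not derivable from the premises, so it does not yield O(post_bond).
No premise or chain of K-axiom applications forces O(post_bond), and none forces O(~post_bond). So post_bond is neither obligatory nor forbidden under these norms.

Neither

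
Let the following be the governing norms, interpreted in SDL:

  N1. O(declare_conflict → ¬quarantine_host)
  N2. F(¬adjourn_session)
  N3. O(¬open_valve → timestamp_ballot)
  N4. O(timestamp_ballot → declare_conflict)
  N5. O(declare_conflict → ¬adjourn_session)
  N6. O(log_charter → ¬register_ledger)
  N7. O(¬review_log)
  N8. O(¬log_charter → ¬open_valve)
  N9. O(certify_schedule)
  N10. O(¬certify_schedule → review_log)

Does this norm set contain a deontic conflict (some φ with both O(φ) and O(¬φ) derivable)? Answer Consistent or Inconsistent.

Premise 10 is O(¬certify_schedule → review_log), but O(¬certify_schedule) is not derivable from the premises, so it does not yield O(review_log).
So O(review_log) is not derivable, and the apparent clash with O(¬review_log) does not arise.
A world satisfying every obligation exists (e.g. adjourn_session=true, certify_schedule=true, declare_conflict=false, log_charter=true, open_valve=true, quarantine_host=false, register_ledger=false, review_log=false, timestamp_ballot=false); no atom is both obligatory and forbidden, so the set is consistent.

Consistent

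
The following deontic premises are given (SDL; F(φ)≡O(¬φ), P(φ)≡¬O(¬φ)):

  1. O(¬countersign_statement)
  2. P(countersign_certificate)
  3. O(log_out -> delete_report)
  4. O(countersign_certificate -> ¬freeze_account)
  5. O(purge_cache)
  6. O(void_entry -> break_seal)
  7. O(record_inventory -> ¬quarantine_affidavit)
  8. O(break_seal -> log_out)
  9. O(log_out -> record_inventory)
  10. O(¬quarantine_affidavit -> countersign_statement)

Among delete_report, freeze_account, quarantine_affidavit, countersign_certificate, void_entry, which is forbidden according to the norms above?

Premise 1 states O(¬countersign_statement) outright.
Premise 10 is O(¬quarantine_affidavit -> countersign_statement); contrapositively O(¬countersign_statement -> quarantine_affidavit). Since O(¬countersign_statement) holds, K gives O(quarantine_affidavit).
The contrapositive of premise 7 (O(record_inventory -> ¬quarantine_affidavit)) is O(quarantine_affidavit -> ¬record_inventory), and O(quarantine_affidavit) is already established, so O(¬record_inventory).
Premise 9 is O(log_out -> record_inventory); contrapositively O(¬record_inventory -> ¬log_out). Since O(¬record_inventory) holds, K gives O(¬log_out).
Premise 8 is O(break_seal -> log_out); contrapositively O(¬log_out -> ¬break_seal). Since O(¬log_out) holds, K gives O(¬break_seal).
Premise 6 is O(void_entry -> break_seal); contrapositively O(¬break_seal -> ¬void_entry). Since O(¬break_seal) holds, K gives O(¬void_entry).
So O(¬void_entry) holds, i.e. void_entry is forbidden. None of the other listed options is forbidden under the premises.

void_entry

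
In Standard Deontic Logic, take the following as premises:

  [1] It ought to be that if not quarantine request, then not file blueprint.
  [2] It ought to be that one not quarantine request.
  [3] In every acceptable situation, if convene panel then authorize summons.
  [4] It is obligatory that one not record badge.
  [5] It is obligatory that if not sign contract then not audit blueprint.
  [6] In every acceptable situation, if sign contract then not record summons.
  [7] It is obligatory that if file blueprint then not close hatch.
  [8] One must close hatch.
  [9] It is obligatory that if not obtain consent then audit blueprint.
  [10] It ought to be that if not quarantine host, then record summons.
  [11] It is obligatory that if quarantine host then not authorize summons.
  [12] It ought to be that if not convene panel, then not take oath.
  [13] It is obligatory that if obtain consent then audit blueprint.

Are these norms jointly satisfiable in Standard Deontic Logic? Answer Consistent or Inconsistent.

Consistent

Premise 7 is O(file_blueprint → ¬close_hatch), but O(file_blueprint) is not derivable from the premises, so it does not yield O(¬close_hatch).
So O(¬close_hatch) is not derivable, and the apparent clash with O(close_hatch) does not arise.
A world satisfying every obligation exists (e.g. audit_blueprint=true, authorize_summons=false, close_hatch=true, convene_panel=false, file_blueprint=false, obtain_consent=false, quarantine_host=true, quarantine_request=false, record_badge=false, record_summons=false, sign_contract=true, take_oath=false); no atom is both obligatory and forbidden, so the set is consistent.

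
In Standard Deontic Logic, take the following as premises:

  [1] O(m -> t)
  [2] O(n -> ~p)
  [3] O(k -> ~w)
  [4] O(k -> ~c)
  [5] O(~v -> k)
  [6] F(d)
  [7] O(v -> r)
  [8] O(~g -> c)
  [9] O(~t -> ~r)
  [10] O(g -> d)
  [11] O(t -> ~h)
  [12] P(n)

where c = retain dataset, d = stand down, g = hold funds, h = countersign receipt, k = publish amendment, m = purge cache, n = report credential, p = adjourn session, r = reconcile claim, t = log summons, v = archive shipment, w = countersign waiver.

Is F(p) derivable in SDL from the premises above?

Premise 2 is O(n -> ~p), but O(n) is not derivable from the premises (the permission P(n) asserts only ~O(~n), not O(n)), so it does not yield O(~p).
No other premise forces O(~p). An ideal world satisfying every premise can still have p true, so F(p) is not derivable.

No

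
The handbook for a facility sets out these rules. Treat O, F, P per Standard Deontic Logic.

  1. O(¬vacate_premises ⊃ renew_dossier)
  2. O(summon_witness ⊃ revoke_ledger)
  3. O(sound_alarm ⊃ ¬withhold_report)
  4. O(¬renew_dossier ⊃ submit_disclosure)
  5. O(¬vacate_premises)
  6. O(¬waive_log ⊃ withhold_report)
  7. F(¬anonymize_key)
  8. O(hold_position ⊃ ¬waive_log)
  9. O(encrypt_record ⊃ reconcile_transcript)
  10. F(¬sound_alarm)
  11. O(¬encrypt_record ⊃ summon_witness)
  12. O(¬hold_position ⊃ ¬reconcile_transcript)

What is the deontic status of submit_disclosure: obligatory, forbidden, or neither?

Neither

Premise 4 is O(¬renew_dossier ⊃ submit_disclosure), but O(¬renew_dossier) is not derivable from the premises, so it does not yield O(submit_disclosure).
No premise or chain of K-axiom applications forces O(submit_disclosure), and none forces O(¬submit_disclosure). So submit_disclosure is neither obligatory nor forbidden under these norms.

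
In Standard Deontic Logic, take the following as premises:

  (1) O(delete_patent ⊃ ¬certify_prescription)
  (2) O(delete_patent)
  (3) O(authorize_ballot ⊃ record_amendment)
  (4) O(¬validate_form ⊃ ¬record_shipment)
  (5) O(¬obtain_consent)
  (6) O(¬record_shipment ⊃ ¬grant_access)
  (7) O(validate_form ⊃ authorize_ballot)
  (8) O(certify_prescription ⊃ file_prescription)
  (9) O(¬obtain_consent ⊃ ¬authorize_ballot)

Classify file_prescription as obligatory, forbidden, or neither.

Neither

Premise 8 is O(certify_prescription ⊃ file_prescription), but O(certify_prescription) is not derivable from the premises, so it does not yield O(file_prescription).
No premise or chain of K-axiom applications forces O(file_prescription), and none forces O(¬file_prescription). So file_prescription is neither obligatory nor forbidden under these norms.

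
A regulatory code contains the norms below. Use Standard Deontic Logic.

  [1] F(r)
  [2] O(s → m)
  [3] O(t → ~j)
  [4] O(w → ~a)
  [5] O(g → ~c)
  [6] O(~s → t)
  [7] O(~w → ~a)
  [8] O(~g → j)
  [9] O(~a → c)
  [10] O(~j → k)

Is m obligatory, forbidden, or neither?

By case analysis on w: premise 4 gives O(w → ~a) and premise 7 gives O(~w → ~a), so O(~a) either way.
Applying K to premise 9 (O(~a → c)) and O(~a) yields O(c).
Premise 5 is O(g → ~c); contrapositively O(c → ~g). Since O(c) holds, K gives O(~g).
From O(~g) and premise 8, O(~g → j), we obtain O(j).
Premise 3 is O(t → ~j); contrapositively O(j → ~t). Since O(j) holds, K gives O(~t).
Premise 6, O(~s → t), contraposes to O(~t → s); with O(~t) we get O(s).
With premise 2, O(s → m), the K-axiom yields O(m).
Premises 1, 10 do not contribute to this derivation.
Hence m is obligatory.

Obligatory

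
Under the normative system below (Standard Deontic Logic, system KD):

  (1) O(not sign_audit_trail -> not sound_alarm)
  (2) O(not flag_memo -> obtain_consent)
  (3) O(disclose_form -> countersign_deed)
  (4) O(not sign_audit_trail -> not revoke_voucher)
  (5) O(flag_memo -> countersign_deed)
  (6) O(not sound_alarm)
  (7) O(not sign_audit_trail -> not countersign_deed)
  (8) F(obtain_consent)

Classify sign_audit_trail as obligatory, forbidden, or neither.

Premise 8, F(obtain_consent), is equivalent to O(not obtain_consent).
Premise 2, O(not flag_memo -> obtain_consent), contraposes to O(not obtain_consent -> flag_memo); with O(not obtain_consent) we get O(flag_memo).
From O(flag_memo) and premise 5, O(flag_memo -> countersign_deed), we obtain O(countersign_deed).
Premise 7, O(not sign_audit_trail -> not countersign_deed), contraposes to O(countersign_deed -> sign_audit_trail); with O(countersign_deed) we get O(sign_audit_trail).
Premises 1, 3, 4, 6 do not contribute to this derivation.
Hence sign_audit_trail is obligatory.

Obligatory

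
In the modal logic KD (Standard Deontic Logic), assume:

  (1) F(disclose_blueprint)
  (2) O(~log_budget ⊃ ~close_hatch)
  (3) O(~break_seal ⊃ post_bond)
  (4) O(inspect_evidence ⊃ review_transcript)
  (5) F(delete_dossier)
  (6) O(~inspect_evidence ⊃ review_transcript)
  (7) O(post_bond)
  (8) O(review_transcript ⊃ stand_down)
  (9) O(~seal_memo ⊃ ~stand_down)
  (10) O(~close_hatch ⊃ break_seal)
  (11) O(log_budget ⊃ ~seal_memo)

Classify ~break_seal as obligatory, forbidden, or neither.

Forbidden

By case analysis on inspect_evidence: premise 4 gives O(inspect_evidence ⊃ review_transcript) and premise 6 gives O(~inspect_evidence ⊃ review_transcript), so O(review_transcript) either way.
With premise 8, O(review_transcript ⊃ stand_down), the K-axiom yields O(stand_down).
Premise 9 is O(~seal_memo ⊃ ~stand_down); contrapositively O(stand_down ⊃ seal_memo). Since O(stand_down) holds, K gives O(seal_memo).
The contrapositive of premise 11 (O(log_budget ⊃ ~seal_memo)) is O(seal_memo ⊃ ~log_budget), and O(seal_memo) is already established, so O(~log_budget).
Applying K to premise 2 (O(~log_budget ⊃ ~close_hatch)) and O(~log_budget) yields O(~close_hatch).
From O(~close_hatch) and premise 10, O(~close_hatch ⊃ break_seal), we obtain O(break_seal).
Premises 1, 3, 5, 7 do not contribute to this derivation.
Thus O(break_seal), which is F(~break_seal): ~break_seal is forbidden.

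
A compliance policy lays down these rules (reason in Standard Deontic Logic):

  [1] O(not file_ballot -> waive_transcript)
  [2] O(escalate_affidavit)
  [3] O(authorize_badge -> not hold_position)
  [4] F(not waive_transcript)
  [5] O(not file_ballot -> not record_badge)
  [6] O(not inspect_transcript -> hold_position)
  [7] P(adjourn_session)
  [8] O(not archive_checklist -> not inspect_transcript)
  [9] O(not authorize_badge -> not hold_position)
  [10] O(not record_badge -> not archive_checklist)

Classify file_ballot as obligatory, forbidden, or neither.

Obligatory

By case analysis on authorize_badge: premise 3 gives O(authorize_badge -> not hold_position) and premise 9 gives O(not authorize_badge -> not hold_position), so O(not hold_position) either way.
Premise 6 is O(not inspect_transcript -> hold_position); contrapositively O(not hold_position -> inspect_transcript). Since O(not hold_position) holds, K gives O(inspect_transcript).
The contrapositive of premise 8 (O(not archive_checklist -> not inspect_transcript)) is O(inspect_transcript -> archive_checklist), and O(inspect_transcript) is already established, so O(archive_checklist).
Premise 10, O(not record_badge -> not archive_checklist), contraposes to O(archive_checklist -> record_badge); with O(archive_checklist) we get O(record_badge).
Premise 5, O(not file_ballot -> not record_badge), contraposes to O(record_badge -> file_ballot); with O(record_badge) we get O(file_ballot).
Premises 1, 2, 4, 7 do not contribute to this derivation.
Hence file_ballot is obligatory.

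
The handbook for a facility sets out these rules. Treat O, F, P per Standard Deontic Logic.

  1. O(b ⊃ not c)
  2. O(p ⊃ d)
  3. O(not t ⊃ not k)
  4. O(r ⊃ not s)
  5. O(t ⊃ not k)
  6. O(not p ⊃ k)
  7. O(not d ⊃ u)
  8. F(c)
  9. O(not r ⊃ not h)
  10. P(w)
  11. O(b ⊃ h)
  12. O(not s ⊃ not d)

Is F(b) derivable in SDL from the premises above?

Yes

By case analysis on t: premise 5 gives O(t ⊃ not k) and premise 3 gives O(not t ⊃ not k), so O(not k) either way.
The contrapositive of premise 6 (O(not p ⊃ k)) is O(not k ⊃ p), and O(not k) is already established, so O(p).
Premise 2 is O(p ⊃ d); since O(p), deontic closure gives O(d).
The contrapositive of premise 12 (O(not s ⊃ not d)) is O(d ⊃ s), and O(d) is already established, so O(s).
The contrapositive of premise 4 (O(r ⊃ not s)) is O(s ⊃ not r), and O(s) is already established, so O(not r).
With premise 9, O(not r ⊃ not h), the K-axiom yields O(not h).
Premise 11 is O(b ⊃ h); contrapositively O(not h ⊃ not b). Since O(not h) holds, K gives O(not b).
Premises 1, 7, 8, 10 do not contribute to this derivation.
So O(not b) holds, i.e. F(b). The claim follows.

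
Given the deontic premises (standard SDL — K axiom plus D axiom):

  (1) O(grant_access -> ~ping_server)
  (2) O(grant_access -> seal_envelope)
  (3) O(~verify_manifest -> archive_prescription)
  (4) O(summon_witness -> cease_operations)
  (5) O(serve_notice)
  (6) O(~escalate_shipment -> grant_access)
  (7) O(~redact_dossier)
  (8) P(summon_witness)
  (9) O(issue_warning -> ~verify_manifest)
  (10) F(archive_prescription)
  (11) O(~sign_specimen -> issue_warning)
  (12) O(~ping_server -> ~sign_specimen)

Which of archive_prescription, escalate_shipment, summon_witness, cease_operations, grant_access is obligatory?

escalate_shipment

F(archive_prescription) at premise 10 means O(~archive_prescription).
Premise 3 is O(~verify_manifest -> archive_prescription); contrapositively O(~archive_prescription -> verify_manifest). Since O(~archive_prescription) holds, K gives O(verify_manifest).
Premise 9 is O(issue_warning -> ~verify_manifest); contrapositively O(verify_manifest -> ~issue_warning). Since O(verify_manifest) holds, K gives O(~issue_warning).
The contrapositive of premise 11 (O(~sign_specimen -> issue_warning)) is O(~issue_warning -> sign_specimen), and O(~issue_warning) is already established, so O(sign_specimen).
Premise 12, O(~ping_server -> ~sign_specimen), contraposes to O(sign_specimen -> ping_server); with O(sign_specimen) we get O(ping_server).
The contrapositive of premise 1 (O(grant_access -> ~ping_server)) is O(ping_server -> ~grant_access), and O(ping_server) is already established, so O(~grant_access).
Premise 6, O(~escalate_shipment -> grant_access), contraposes to O(~grant_access -> escalate_shipment); with O(~grant_access) we get O(escalate_shipment).
So O(escalate_shipment) holds — escalate_shipment is obligatory. None of the other listed options is made obligatory by any chain of premises.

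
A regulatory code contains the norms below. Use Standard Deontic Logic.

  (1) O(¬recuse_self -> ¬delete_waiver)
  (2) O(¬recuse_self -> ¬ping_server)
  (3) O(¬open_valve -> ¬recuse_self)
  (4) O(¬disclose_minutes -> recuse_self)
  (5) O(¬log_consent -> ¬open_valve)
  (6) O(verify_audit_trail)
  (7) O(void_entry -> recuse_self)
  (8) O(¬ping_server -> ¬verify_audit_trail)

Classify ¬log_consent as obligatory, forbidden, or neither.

Forbidden

Premise 6 states O(verify_audit_trail) outright.
Premise 8 is O(¬ping_server -> ¬verify_audit_trail); contrapositively O(verify_audit_trail -> ping_server). Since O(verify_audit_trail) holds, K gives O(ping_server).
Premise 2 is O(¬recuse_self -> ¬ping_server); contrapositively O(ping_server -> recuse_self). Since O(ping_server) holds, K gives O(recuse_self).
Premise 3 is O(¬open_valve -> ¬recuse_self); contrapositively O(recuse_self -> open_valve). Since O(recuse_self) holds, K gives O(open_valve).
Premise 5, O(¬log_consent -> ¬open_valve), contraposes to O(open_valve -> log_consent); with O(open_valve) we get O(log_consent).
Premises 1, 4, 7 do not contribute to this derivation.
Thus O(log_consent), which is F(¬log_consent): ¬log_consent is forbidden.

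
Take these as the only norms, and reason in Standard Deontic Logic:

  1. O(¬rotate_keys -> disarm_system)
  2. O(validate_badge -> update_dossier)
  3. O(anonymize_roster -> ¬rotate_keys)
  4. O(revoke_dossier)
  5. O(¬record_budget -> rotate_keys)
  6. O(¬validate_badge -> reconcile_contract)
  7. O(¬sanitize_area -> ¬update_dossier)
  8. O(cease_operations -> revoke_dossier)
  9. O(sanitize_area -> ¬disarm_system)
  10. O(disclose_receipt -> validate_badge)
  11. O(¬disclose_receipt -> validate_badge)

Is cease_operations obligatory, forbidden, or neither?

Neither

Premise 8 is O(cease_operations -> revoke_dossier); even if O(revoke_dossier) held, inferring O(cease_operations) would be affirming the consequent — invalid.
No premise or chain of K-axiom applications forces O(cease_operations), and none forces O(¬cease_operations). So cease_operations is neither obligatory nor forbidden under these norms.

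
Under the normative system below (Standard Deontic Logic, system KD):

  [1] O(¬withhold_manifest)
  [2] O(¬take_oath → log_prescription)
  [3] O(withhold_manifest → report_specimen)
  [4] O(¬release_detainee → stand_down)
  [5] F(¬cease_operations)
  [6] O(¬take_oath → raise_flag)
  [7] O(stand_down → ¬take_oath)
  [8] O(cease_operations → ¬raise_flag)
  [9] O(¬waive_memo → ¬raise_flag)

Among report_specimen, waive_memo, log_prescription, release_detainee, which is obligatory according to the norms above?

release_detainee

F(¬cease_operations) at premise 5 means O(cease_operations).
Premise 8 is O(cease_operations → ¬raise_flag); since O(cease_operations), deontic closure gives O(¬raise_flag).
The contrapositive of premise 6 (O(¬take_oath → raise_flag)) is O(¬raise_flag → take_oath), and O(¬raise_flag) is already established, so O(take_oath).
The contrapositive of premise 7 (O(stand_down → ¬take_oath)) is O(take_oath → ¬stand_down), and O(take_oath) is already established, so O(¬stand_down).
Premise 4, O(¬release_detainee → stand_down), contraposes to O(¬stand_down → release_detainee); with O(¬stand_down) we get O(release_detainee).
So O(release_detainee) holds — release_detainee is obligatory. None of the other listed options is made obligatory by any chain of premises.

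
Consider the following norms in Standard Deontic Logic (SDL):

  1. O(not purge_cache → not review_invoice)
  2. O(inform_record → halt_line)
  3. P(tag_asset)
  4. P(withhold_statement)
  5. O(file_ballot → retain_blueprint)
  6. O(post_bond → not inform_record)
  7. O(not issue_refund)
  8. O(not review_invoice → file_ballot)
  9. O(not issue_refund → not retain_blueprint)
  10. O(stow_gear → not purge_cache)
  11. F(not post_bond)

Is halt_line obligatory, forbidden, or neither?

Neither

Premise 2 is O(inform_record → halt_line), but O(inform_record) is not derivable from the premises, so it does not yield O(halt_line).
No premise or chain of K-axiom applications forces O(halt_line), and none forces O(not halt_line). So halt_line is neither obligatory nor forbidden under these norms.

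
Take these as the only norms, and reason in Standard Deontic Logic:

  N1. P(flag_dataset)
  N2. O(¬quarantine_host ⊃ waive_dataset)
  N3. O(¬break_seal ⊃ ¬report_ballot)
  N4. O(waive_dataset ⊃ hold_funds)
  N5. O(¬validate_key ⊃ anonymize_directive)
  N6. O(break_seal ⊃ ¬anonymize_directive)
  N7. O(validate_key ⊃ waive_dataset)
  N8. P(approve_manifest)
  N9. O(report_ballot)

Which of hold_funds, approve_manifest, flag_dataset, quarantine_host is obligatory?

hold_funds

Premise 9 gives O(report_ballot).
Premise 3, O(¬break_seal ⊃ ¬report_ballot), contraposes to O(report_ballot ⊃ break_seal); with O(report_ballot) we get O(break_seal).
Applying K to premise 6 (O(break_seal ⊃ ¬anonymize_directive)) and O(break_seal) yields O(¬anonymize_directive).
The contrapositive of premise 5 (O(¬validate_key ⊃ anonymize_directive)) is O(¬anonymize_directive ⊃ validate_key), and O(¬anonymize_directive) is already established, so O(validate_key).
Applying K to premise 7 (O(validate_key ⊃ waive_dataset)) and O(validate_key) yields O(waive_dataset).
Applying K to premise 4 (O(waive_dataset ⊃ hold_funds)) and O(waive_dataset) yields O(hold_funds).
So O(hold_funds) holds — hold_funds is obligatory. None of the other listed options is made obligatory by any chain of premises.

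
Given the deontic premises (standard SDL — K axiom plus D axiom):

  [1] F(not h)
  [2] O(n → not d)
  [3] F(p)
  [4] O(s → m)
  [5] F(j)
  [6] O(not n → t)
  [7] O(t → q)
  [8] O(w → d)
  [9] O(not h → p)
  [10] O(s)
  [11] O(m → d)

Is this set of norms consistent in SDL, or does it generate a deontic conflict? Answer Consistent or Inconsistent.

Consistent

Premise 9 is O(not h → p), but O(not h) is not derivable from the premises, so it does not yield O(p).
So O(p) is not derivable, and the apparent clash with O(not p) does not arise.
A world satisfying every obligation exists (e.g. d=true, h=true, j=false, m=true, n=false, p=false, q=true, s=true, t=true, w=false); no atom is both obligatory and forbidden, so the set is consistent.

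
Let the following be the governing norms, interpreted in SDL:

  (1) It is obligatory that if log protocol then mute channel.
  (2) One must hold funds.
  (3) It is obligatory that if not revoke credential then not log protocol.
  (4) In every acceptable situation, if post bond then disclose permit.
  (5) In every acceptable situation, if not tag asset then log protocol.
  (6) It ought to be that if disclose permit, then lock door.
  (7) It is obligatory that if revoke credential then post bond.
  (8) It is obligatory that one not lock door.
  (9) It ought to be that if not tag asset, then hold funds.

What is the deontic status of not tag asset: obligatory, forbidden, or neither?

Forbidden

From premise 8 we have O(¬lock_door).
The contrapositive of premise 6 (O(disclose_permit → lock_door)) is O(¬lock_door → ¬disclose_permit), and O(¬lock_door) is already established, so O(¬disclose_permit).
Premise 4 is O(post_bond → disclose_permit); contrapositively O(¬disclose_permit → ¬post_bond). Since O(¬disclose_permit) holds, K gives O(¬post_bond).
Premise 7, O(revoke_credential → post_bond), contraposes to O(¬post_bond → ¬revoke_credential); with O(¬post_bond) we get O(¬revoke_credential).
Applying K to premise 3 (O(¬revoke_credential → ¬log_protocol)) and O(¬revoke_credential) yields O(¬log_protocol).
Premise 5 is O(¬tag_asset → log_protocol); contrapositively O(¬log_protocol → tag_asset). Since O(¬log_protocol) holds, K gives O(tag_asset).
Premises 1, 2, 9 do not contribute to this derivation.
Thus O(tag_asset), which is F(¬tag_asset): ¬tag_asset is forbidden.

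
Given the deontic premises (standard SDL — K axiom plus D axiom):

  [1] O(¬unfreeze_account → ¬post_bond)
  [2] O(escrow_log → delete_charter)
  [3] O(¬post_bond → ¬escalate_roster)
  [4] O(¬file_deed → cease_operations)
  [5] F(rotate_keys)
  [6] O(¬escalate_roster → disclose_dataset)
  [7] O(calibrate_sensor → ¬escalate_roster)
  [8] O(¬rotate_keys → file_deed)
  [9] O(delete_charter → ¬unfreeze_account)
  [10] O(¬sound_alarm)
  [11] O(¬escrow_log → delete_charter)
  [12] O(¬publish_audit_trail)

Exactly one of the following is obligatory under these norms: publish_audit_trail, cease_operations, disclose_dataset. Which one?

disclose_dataset

By case analysis on escrow_log: premise 2 gives O(escrow_log → delete_charter) and premise 11 gives O(¬escrow_log → delete_charter), so O(delete_charter) either way.
With premise 9, O(delete_charter → ¬unfreeze_account), the K-axiom yields O(¬unfreeze_account).
From O(¬unfreeze_account) and premise 1, O(¬unfreeze_account → ¬post_bond), we obtain O(¬post_bond).
Applying K to premise 3 (O(¬post_bond → ¬escalate_roster)) and O(¬post_bond) yields O(¬escalate_roster).
With premise 6, O(¬escalate_roster → disclose_dataset), the K-axiom yields O(disclose_dataset).
So O(disclose_dataset) holds — disclose_dataset is obligatory. None of the other listed options is made obligatory by any chain of premises.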